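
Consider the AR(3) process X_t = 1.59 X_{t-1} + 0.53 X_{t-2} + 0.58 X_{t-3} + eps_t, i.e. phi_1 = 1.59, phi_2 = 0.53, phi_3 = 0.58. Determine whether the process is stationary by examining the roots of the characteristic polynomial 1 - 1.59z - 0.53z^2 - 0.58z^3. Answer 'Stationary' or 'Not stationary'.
\text{Not stationary}

The AR(p) characteristic polynomial is P(z) = 1 - 1.59z - 0.53z^2 - 0.58z^3.
Stationarity requires all roots to lie outside the unit circle, i.e. |z| > 1 for every root.
Degree 3: look for a simple real root z0 first, then factor out (1 - z/z0) and solve the remaining quadratic.
Testing z0 = 0.5: P(0.5) = 1 + (-1.59)(0.5) + (-0.53)(0.5)^2 + (-0.58)(0.5)^3
  = 1 + (-0.795) + (-0.1325) + (-0.0725) = 0.  So z_0 = 0.5 is a root, |z_0| = 0.5.
Divide out the factor (1 - 2 z) = (1 - z/z0) (since 1/z0 = 2):
  P(z) = (1 - 2 z)(1 + (0.41) z + (0.29) z^2)
  [check: z-coef 0.41 - (2) = -1.59; z^2-coef 0.29 - (2)(0.41) = -0.53; z^3-coef -(2)(0.29) = -0.58.]
Remaining roots from the quadratic factor 1 + (0.41) z + (0.29) z^2:
  Set 1 + (0.41) z + (0.29) z^2 = 0, i.e. a z^2 + b z + c = 0 with a = 0.29, b = 0.41, c = 1.
  Discriminant D = b^2 - 4ac = (0.41)^2 - 4*(0.29)*1 = 0.1681 - (1.16) = -0.9919.
  D < 0, so the roots are the complex-conjugate pair z = (-b +/- i sqrt(-D)) / (2a) = -0.7069 +/- 1.7171i.
  For a conjugate pair |z|^2 = z * conj(z) = (product of roots) = c/a = 1/(0.29) = 3.448276, so |z| = sqrt(3.448276) = 1.857 for both roots.
Moduli of all roots: 0.5000, 1.8570, 1.8570.
All moduli strictly greater than 1? No.
Verdict: Not stationary.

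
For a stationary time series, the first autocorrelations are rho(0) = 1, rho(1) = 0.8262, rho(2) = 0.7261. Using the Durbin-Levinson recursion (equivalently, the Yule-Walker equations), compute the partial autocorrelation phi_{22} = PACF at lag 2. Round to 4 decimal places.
\phi_{22} = 0.1370

The PACF at lag k is phi_{kk}, the last component of the solution
to the Yule-Walker system G_k phi = r_k where
  (G_k)_{ij} = rho(|i - j|), (r_k)_i = rho(i), i,j = 1..k.
Equivalently, Durbin-Levinson gives phi_{kk} iteratively:
  phi_{11} = rho(1)
  phi_{kk} = [rho(k) - sum_{j=1..k-1} phi_{k-1,j} rho(k-j)]
            / [1 - sum_{j=1..k-1} phi_{k-1,j} rho(j)],
  phi_{k,j} = phi_{k-1,j} - phi_{kk} phi_{k-1,k-j},  j = 1..k-1.
Step k = 1:
  phi_11 = rho(1) = 0.8262.
Step k = 2:
  phi_22 = [rho(2) - phi_11 rho(1)] / [1 - phi_11 rho(1)] = [0.7261 - (0.8262)(0.8262)] / [1 - (0.8262)(0.8262)]
         = 0.04349356 / 0.31739356 = 0.137.
Therefore phi_{22} = 0.1370.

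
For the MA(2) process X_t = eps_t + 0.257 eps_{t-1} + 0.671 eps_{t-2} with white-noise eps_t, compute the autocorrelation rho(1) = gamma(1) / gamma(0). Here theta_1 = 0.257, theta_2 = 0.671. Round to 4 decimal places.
\rho(1) = 0.2832

For an MA(q) process with theta_0 = 1, the autocovariance is
  gamma(k) = sigma^2 * sum_{i=0..q-k} theta_i * theta_{i+k},
and rho(k) = gamma(k) / gamma(0). Sigma^2 cancels.
  numerator   = (1)*(0.257) + (0.257)*(0.671) = 0.429447.
  denominator = (1)^2 + (0.257)^2 + (0.671)^2 = 1.51629.
  rho(1) = 0.429447 / 1.51629 = 0.2832.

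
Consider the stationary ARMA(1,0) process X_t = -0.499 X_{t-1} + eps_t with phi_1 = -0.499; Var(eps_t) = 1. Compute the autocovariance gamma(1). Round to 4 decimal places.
\gamma(1) = -0.6644

Multiply the model equation by X_{t-k} and take expectations. With theta_0 = psi_0 = 1 and psi_j the MA(infinity) weights, this gives
  gamma(k) - sum_i phi_i gamma(k-i) = c_k,
  c_k = sigma^2 * sum_{j=k..q} theta_j psi_{j-k}   (c_k = 0 for k > q),
using gamma(-m) = gamma(m).
Pure AR (q = 0): c_0 = sigma^2 = 1, c_k = 0 for k >= 1.
Equations for k = 0 and k = 1 (AR order 1):
  gamma(0) = phi_1 gamma(1) + c_0
  gamma(1) = phi_1 gamma(0) + c_1
Substituting the second into the first: gamma(0) (1 - phi_1^2) = c_0 + phi_1 c_1, so
  gamma(0) = c_0 / (1 - phi_1^2) = 1 / (1 - (-0.499)^2) = 1 / 0.750999 = 1.33156.
  gamma(1) = phi_1 gamma(0) = (-0.499)(1.33156) = -0.664448.
Therefore gamma(1) = -0.6644 (to 4 decimal places).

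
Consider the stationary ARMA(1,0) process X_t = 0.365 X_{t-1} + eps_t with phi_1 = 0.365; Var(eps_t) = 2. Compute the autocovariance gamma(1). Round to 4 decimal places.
\gamma(1) = 0.8422

Multiply the model equation by X_{t-k} and take expectations. With theta_0 = psi_0 = 1 and psi_j the MA(infinity) weights, this gives
  gamma(k) - sum_i phi_i gamma(k-i) = c_k,
  c_k = sigma^2 * sum_{j=k..q} theta_j psi_{j-k}   (c_k = 0 for k > q),
using gamma(-m) = gamma(m).
Pure AR (q = 0): c_0 = sigma^2 = 2, c_k = 0 for k >= 1.
Equations for k = 0 and k = 1 (AR order 1):
  gamma(0) = phi_1 gamma(1) + c_0
  gamma(1) = phi_1 gamma(0) + c_1
Substituting the second into the first: gamma(0) (1 - phi_1^2) = c_0 + phi_1 c_1, so
  gamma(0) = c_0 / (1 - phi_1^2) = 2 / (1 - (0.365)^2) = 2 / 0.866775 = 2.307404.
  gamma(1) = phi_1 gamma(0) = (0.365)(2.307404) = 0.842202.
Therefore gamma(1) = 0.8422 (to 4 decimal places).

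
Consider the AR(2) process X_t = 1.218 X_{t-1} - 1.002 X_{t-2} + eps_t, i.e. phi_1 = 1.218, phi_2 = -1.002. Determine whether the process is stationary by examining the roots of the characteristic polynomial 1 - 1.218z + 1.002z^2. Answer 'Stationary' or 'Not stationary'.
\text{Not stationary}

The AR(p) characteristic polynomial is P(z) = 1 - 1.218z + 1.002z^2.
Stationarity requires all roots to lie outside the unit circle, i.e. |z| > 1 for every root.
Set 1 + (-1.218) z + (1.002) z^2 = 0, i.e. a z^2 + b z + c = 0 with a = 1.002, b = -1.218, c = 1.
Discriminant D = b^2 - 4ac = (-1.218)^2 - 4*(1.002)*1 = 1.483524 - (4.008) = -2.524476.
D < 0, so the roots are the complex-conjugate pair z = (-b +/- i sqrt(-D)) / (2a) = 0.6078 +/- 0.7928i.
For a conjugate pair |z|^2 = z * conj(z) = (product of roots) = c/a = 1/(1.002) = 0.998004, so |z| = sqrt(0.998004) = 0.999 for both roots.
Moduli of all roots: 0.9990, 0.9990.
All moduli strictly greater than 1? No.
Verdict: Not stationary.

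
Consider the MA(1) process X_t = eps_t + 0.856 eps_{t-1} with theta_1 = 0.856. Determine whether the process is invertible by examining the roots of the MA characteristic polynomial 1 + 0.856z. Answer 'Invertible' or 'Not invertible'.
\text{Invertible}

The MA(q) characteristic polynomial is P(z) = 1 + 0.856z.
Invertibility requires all roots to lie outside the unit circle, i.e. |z| > 1 for every root.
This is linear in z: 1 + (0.856) z = 0  =>  z = -1/(0.856) = -1.168224,  |z| = 1.168224.
Moduli of all roots: 1.1682.
All moduli strictly greater than 1? Yes.
Verdict: Invertible.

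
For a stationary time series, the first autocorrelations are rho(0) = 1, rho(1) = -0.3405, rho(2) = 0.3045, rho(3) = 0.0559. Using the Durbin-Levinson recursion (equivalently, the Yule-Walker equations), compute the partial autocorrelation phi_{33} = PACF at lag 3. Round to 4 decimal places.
\phi_{33} = 0.2490

The PACF at lag k is phi_{kk}, the last component of the solution
to the Yule-Walker system G_k phi = r_k where
  (G_k)_{ij} = rho(|i - j|), (r_k)_i = rho(i), i,j = 1..k.
Equivalently, Durbin-Levinson gives phi_{kk} iteratively:
  phi_{11} = rho(1)
  phi_{kk} = [rho(k) - sum_{j=1..k-1} phi_{k-1,j} rho(k-j)]
            / [1 - sum_{j=1..k-1} phi_{k-1,j} rho(j)],
  phi_{k,j} = phi_{k-1,j} - phi_{kk} phi_{k-1,k-j},  j = 1..k-1.
Step k = 1:
  phi_11 = rho(1) = -0.3405.
Step k = 2:
  phi_22 = [rho(2) - phi_11 rho(1)] / [1 - phi_11 rho(1)] = [0.3045 - (-0.3405)(-0.3405)] / [1 - (-0.3405)(-0.3405)]
         = 0.18855975 / 0.88405975 = 0.213288.
  Update: phi_21 = phi_11 - phi_22 phi_11 = -0.3405 - (0.213288)(-0.3405) = -0.267875.
Step k = 3:
  phi_33 = [rho(3) - phi_21 rho(2) - phi_22 rho(1)] / [1 - phi_21 rho(1) - phi_22 rho(2)]
    numerator   = 0.0559 - (-0.267875)(0.3045) - (0.213288)(-0.3405) = 0.21009275
    denominator = 1 - (-0.267875)(-0.3405) - (0.213288)(0.3045) = 0.84384213
  phi_33 = 0.21009275 / 0.84384213 = 0.249.
Therefore phi_{33} = 0.2490.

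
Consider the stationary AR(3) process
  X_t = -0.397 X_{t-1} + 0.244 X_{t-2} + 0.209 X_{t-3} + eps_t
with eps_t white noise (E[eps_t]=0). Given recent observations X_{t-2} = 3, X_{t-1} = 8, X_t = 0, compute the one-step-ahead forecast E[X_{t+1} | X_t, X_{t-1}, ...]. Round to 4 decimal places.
E[X_{t+1} \mid \mathcal F_t] = 2.5790

For an AR(p) model X_t = c + sum_i phi_i X_{t-i} + eps_t, the
one-step-ahead conditional mean is
  E[X_{t+1} | X_t, ...] = c + sum_i phi_i X_{t+1-i}.
Substitute known values:
  E[X_{t+1} | ...] = (-0.397) * (0) + (0.244) * (8) + (0.209) * (3)
                   = 2.5790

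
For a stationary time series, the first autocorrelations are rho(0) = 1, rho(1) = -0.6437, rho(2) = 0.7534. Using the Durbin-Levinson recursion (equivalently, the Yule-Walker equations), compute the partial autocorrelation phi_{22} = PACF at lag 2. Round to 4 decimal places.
\phi_{22} = 0.5789

The PACF at lag k is phi_{kk}, the last component of the solution
to the Yule-Walker system G_k phi = r_k where
  (G_k)_{ij} = rho(|i - j|), (r_k)_i = rho(i), i,j = 1..k.
Equivalently, Durbin-Levinson gives phi_{kk} iteratively:
  phi_{11} = rho(1)
  phi_{kk} = [rho(k) - sum_{j=1..k-1} phi_{k-1,j} rho(k-j)]
            / [1 - sum_{j=1..k-1} phi_{k-1,j} rho(j)],
  phi_{k,j} = phi_{k-1,j} - phi_{kk} phi_{k-1,k-j},  j = 1..k-1.
Step k = 1:
  phi_11 = rho(1) = -0.6437.
Step k = 2:
  phi_22 = [rho(2) - phi_11 rho(1)] / [1 - phi_11 rho(1)] = [0.7534 - (-0.6437)(-0.6437)] / [1 - (-0.6437)(-0.6437)]
         = 0.33905031 / 0.58565031 = 0.5789.
Therefore phi_{22} = 0.5789.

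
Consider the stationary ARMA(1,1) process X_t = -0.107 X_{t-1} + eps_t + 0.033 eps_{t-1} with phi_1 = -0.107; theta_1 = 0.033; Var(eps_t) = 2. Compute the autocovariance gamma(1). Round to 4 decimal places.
\gamma(1) = -0.1492

Multiply the model equation by X_{t-k} and take expectations. With theta_0 = psi_0 = 1 and psi_j the MA(infinity) weights, this gives
  gamma(k) - sum_i phi_i gamma(k-i) = c_k,
  c_k = sigma^2 * sum_{j=k..q} theta_j psi_{j-k}   (c_k = 0 for k > q),
using gamma(-m) = gamma(m).
psi-weights needed (psi_j = theta_j + sum_i phi_i psi_{j-i}):
  psi_1 = theta_1 + phi_1 = 0.033 + (-0.107) = -0.074
Right-hand sides:
  c_0 = sigma^2 (1 + theta_1 psi_1) = 2 * (1 + (0.033)(-0.074)) = 2 * 0.997558 = 1.995116
  c_1 = sigma^2 theta_1 = 2 * (0.033) = 0.066
  c_2 = 0
Equations for k = 0 and k = 1 (AR order 1):
  gamma(0) = phi_1 gamma(1) + c_0
  gamma(1) = phi_1 gamma(0) + c_1
Substituting the second into the first: gamma(0) (1 - phi_1^2) = c_0 + phi_1 c_1, so
  gamma(0) = (c_0 + phi_1 c_1) / (1 - phi_1^2) = (1.995116 + (-0.107)(0.066)) / (1 - (-0.107)^2) = 1.988054 / 0.988551 = 2.011079.
  gamma(1) = phi_1 gamma(0) + c_1 = (-0.107)(2.011079) + (0.066) = -0.149185.
Therefore gamma(1) = -0.1492 (to 4 decimal places).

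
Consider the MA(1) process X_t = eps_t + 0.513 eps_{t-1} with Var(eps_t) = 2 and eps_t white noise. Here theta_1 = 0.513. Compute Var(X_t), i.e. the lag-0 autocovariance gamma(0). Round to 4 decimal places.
\gamma(0) = 2.5263

For an MA(q) process X_t = eps_t + sum_i theta_i eps_{t-i} with
Var(eps_t) = sigma^2, the variance is
  gamma(0) = sigma^2 * (1 + sum_i theta_i^2).
  sum_i theta_i^2 = (0.513)^2 = 0.263169.
  gamma(0) = 2 * (1 + 0.263169) = 2 * 1.263169 = 2.526338, which rounds to 2.5263.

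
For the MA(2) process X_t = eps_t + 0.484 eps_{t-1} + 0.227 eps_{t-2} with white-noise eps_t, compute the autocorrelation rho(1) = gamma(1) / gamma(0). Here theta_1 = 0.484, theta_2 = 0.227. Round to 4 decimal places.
\rho(1) = 0.4619

For an MA(q) process with theta_0 = 1, the autocovariance is
  gamma(k) = sigma^2 * sum_{i=0..q-k} theta_i * theta_{i+k},
and rho(k) = gamma(k) / gamma(0). Sigma^2 cancels.
  numerator   = (1)*(0.484) + (0.484)*(0.227) = 0.593868.
  denominator = (1)^2 + (0.484)^2 + (0.227)^2 = 1.285785.
  rho(1) = 0.593868 / 1.285785 = 0.4619.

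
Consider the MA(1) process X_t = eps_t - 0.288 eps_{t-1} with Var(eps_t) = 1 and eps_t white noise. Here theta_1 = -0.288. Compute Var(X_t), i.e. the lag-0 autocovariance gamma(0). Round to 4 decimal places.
\gamma(0) = 1.0829

For an MA(q) process X_t = eps_t + sum_i theta_i eps_{t-i} with
Var(eps_t) = sigma^2, the variance is
  gamma(0) = sigma^2 * (1 + sum_i theta_i^2).
  sum_i theta_i^2 = (-0.288)^2 = 0.082944.
  gamma(0) = 1 * (1 + 0.082944) = 1 * 1.082944 = 1.082944, which rounds to 1.0829.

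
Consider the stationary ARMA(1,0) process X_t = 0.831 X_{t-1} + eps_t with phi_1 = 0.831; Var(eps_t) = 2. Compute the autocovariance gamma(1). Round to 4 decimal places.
\gamma(1) = 5.3710

Multiply the model equation by X_{t-k} and take expectations. With theta_0 = psi_0 = 1 and psi_j the MA(infinity) weights, this gives
  gamma(k) - sum_i phi_i gamma(k-i) = c_k,
  c_k = sigma^2 * sum_{j=k..q} theta_j psi_{j-k}   (c_k = 0 for k > q),
using gamma(-m) = gamma(m).
Pure AR (q = 0): c_0 = sigma^2 = 2, c_k = 0 for k >= 1.
Equations for k = 0 and k = 1 (AR order 1):
  gamma(0) = phi_1 gamma(1) + c_0
  gamma(1) = phi_1 gamma(0) + c_1
Substituting the second into the first: gamma(0) (1 - phi_1^2) = c_0 + phi_1 c_1, so
  gamma(0) = c_0 / (1 - phi_1^2) = 2 / (1 - (0.831)^2) = 2 / 0.309439 = 6.463309.
  gamma(1) = phi_1 gamma(0) = (0.831)(6.463309) = 5.37101.
Therefore gamma(1) = 5.3710 (to 4 decimal places).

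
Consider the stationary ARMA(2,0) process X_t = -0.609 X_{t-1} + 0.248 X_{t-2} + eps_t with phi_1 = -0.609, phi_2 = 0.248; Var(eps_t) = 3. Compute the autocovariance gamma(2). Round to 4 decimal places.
\gamma(2) = 6.8843

Multiply the model equation by X_{t-k} and take expectations. With theta_0 = psi_0 = 1 and psi_j the MA(infinity) weights, this gives
  gamma(k) - sum_i phi_i gamma(k-i) = c_k,
  c_k = sigma^2 * sum_{j=k..q} theta_j psi_{j-k}   (c_k = 0 for k > q),
using gamma(-m) = gamma(m).
Pure AR (q = 0): c_0 = sigma^2 = 3, c_k = 0 for k >= 1.
Equations for k = 0, 1, 2 (AR order 2, c_2 = 0):
  (E0) gamma(0) = phi_1 gamma(1) + phi_2 gamma(2) + c_0
  (E1) gamma(1) = phi_1 gamma(0) + phi_2 gamma(1) + c_1
  (E2) gamma(2) = phi_1 gamma(1) + phi_2 gamma(0)
From (E1): gamma(1) = A gamma(0) + B with
  A = phi_1 / (1 - phi_2) = -0.609 / 0.752 = -0.80984,   B = c_1 / (1 - phi_2) = 0 / 0.752 = 0.
Insert (E2) into (E0): gamma(0) (1 - phi_2^2) = phi_1 (1 + phi_2) gamma(1) + c_0.
  phi_1 (1 + phi_2) = (-0.609)(1.248) = -0.760032,   1 - phi_2^2 = 0.938496.
Replace gamma(1) by A gamma(0) + B and collect gamma(0):
  gamma(0) [0.938496 - (-0.760032)(-0.80984)] = c_0 = 3
  gamma(0) * 0.322991 = 3
  gamma(0) = 3 / 0.322991 = 9.288174.
  gamma(1) = A gamma(0) = (-0.80984)(9.288174) = -7.521939.
  gamma(2) = phi_1 gamma(1) + phi_2 gamma(0) = (-0.609)(-7.521939) + (0.248)(9.288174) = 6.884328.
Therefore gamma(2) = 6.8843 (to 4 decimal places).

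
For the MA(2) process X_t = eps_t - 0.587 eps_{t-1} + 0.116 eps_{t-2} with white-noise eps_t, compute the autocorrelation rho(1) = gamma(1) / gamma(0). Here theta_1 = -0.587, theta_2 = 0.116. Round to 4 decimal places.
\rho(1) = -0.4824

For an MA(q) process with theta_0 = 1, the autocovariance is
  gamma(k) = sigma^2 * sum_{i=0..q-k} theta_i * theta_{i+k},
and rho(k) = gamma(k) / gamma(0). Sigma^2 cancels.
  numerator   = (1)*(-0.587) + (-0.587)*(0.116) = -0.655092.
  denominator = (1)^2 + (-0.587)^2 + (0.116)^2 = 1.358025.
  rho(1) = -0.655092 / 1.358025 = -0.4824.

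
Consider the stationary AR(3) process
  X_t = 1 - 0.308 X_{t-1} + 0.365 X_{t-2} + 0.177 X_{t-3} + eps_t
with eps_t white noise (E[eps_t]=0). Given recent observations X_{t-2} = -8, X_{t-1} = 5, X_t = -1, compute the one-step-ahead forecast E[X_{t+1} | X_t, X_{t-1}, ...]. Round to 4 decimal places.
E[X_{t+1} \mid \mathcal F_t] = 1.7170

For an AR(p) model X_t = c + sum_i phi_i X_{t-i} + eps_t, the
one-step-ahead conditional mean is
  E[X_{t+1} | X_t, ...] = c + sum_i phi_i X_{t+1-i}.
Substitute known values:
  E[X_{t+1} | ...] = 1 + (-0.308) * (-1) + (0.365) * (5) + (0.177) * (-8)
                   = 1.7170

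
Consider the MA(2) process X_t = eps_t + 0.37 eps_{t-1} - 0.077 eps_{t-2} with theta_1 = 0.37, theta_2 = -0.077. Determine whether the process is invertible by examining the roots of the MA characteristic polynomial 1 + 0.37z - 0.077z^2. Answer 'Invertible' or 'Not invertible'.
\text{Invertible}

The MA(q) characteristic polynomial is P(z) = 1 + 0.37z - 0.077z^2.
Invertibility requires all roots to lie outside the unit circle, i.e. |z| > 1 for every root.
Set 1 + (0.37) z + (-0.077) z^2 = 0, i.e. a z^2 + b z + c = 0 with a = -0.077, b = 0.37, c = 1.
Discriminant D = b^2 - 4ac = (0.37)^2 - 4*(-0.077)*1 = 0.1369 - (-0.308) = 0.4449.
D >= 0, so the roots are real: z = (-b +/- sqrt(D)) / (2a) = (-0.37 +/- 0.667008) / (-0.154).
  z_1 = (-0.37 + 0.667008) / (-0.154) = -1.9286,   |z_1| = 1.9286.
  z_2 = (-0.37 - 0.667008) / (-0.154) = 6.7338,   |z_2| = 6.7338.
Moduli of all roots: 1.9286, 6.7338.
All moduli strictly greater than 1? Yes.
Verdict: Invertible.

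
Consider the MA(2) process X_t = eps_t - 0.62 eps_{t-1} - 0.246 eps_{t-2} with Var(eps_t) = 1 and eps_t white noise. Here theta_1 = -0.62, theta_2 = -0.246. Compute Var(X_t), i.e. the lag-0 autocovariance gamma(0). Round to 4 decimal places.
\gamma(0) = 1.4449

For an MA(q) process X_t = eps_t + sum_i theta_i eps_{t-i} with
Var(eps_t) = sigma^2, the variance is
  gamma(0) = sigma^2 * (1 + sum_i theta_i^2).
  sum_i theta_i^2 = (-0.62)^2 + (-0.246)^2 = 0.3844 + 0.060516 = 0.444916.
  gamma(0) = 1 * (1 + 0.444916) = 1 * 1.444916 = 1.444916, which rounds to 1.4449.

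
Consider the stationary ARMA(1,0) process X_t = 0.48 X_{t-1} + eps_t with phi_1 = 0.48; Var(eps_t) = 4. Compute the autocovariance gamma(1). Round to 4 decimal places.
\gamma(1) = 2.4948

Multiply the model equation by X_{t-k} and take expectations. With theta_0 = psi_0 = 1 and psi_j the MA(infinity) weights, this gives
  gamma(k) - sum_i phi_i gamma(k-i) = c_k,
  c_k = sigma^2 * sum_{j=k..q} theta_j psi_{j-k}   (c_k = 0 for k > q),
using gamma(-m) = gamma(m).
Pure AR (q = 0): c_0 = sigma^2 = 4, c_k = 0 for k >= 1.
Equations for k = 0 and k = 1 (AR order 1):
  gamma(0) = phi_1 gamma(1) + c_0
  gamma(1) = phi_1 gamma(0) + c_1
Substituting the second into the first: gamma(0) (1 - phi_1^2) = c_0 + phi_1 c_1, so
  gamma(0) = c_0 / (1 - phi_1^2) = 4 / (1 - (0.48)^2) = 4 / 0.7696 = 5.197505.
  gamma(1) = phi_1 gamma(0) = (0.48)(5.197505) = 2.494802.
Therefore gamma(1) = 2.4948 (to 4 decimal places).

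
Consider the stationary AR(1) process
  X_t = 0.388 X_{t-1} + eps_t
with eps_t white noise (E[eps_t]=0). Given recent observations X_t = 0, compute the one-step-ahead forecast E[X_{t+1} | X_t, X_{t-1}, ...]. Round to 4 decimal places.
E[X_{t+1} \mid \mathcal F_t] = 0.0000

For an AR(p) model X_t = c + sum_i phi_i X_{t-i} + eps_t, the
one-step-ahead conditional mean is
  E[X_{t+1} | X_t, ...] = c + sum_i phi_i X_{t+1-i}.
Substitute known values:
  E[X_{t+1} | ...] = (0.388) * (0)
                   = 0.0000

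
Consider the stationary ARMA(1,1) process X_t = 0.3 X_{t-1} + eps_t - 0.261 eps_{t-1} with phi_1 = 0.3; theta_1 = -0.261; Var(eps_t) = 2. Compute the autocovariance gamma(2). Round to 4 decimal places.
\gamma(2) = 0.0237

Multiply the model equation by X_{t-k} and take expectations. With theta_0 = psi_0 = 1 and psi_j the MA(infinity) weights, this gives
  gamma(k) - sum_i phi_i gamma(k-i) = c_k,
  c_k = sigma^2 * sum_{j=k..q} theta_j psi_{j-k}   (c_k = 0 for k > q),
using gamma(-m) = gamma(m).
psi-weights needed (psi_j = theta_j + sum_i phi_i psi_{j-i}):
  psi_1 = theta_1 + phi_1 = -0.261 + (0.3) = 0.039
Right-hand sides:
  c_0 = sigma^2 (1 + theta_1 psi_1) = 2 * (1 + (-0.261)(0.039)) = 2 * 0.989821 = 1.979642
  c_1 = sigma^2 theta_1 = 2 * (-0.261) = -0.522
  c_2 = 0
Equations for k = 0 and k = 1 (AR order 1):
  gamma(0) = phi_1 gamma(1) + c_0
  gamma(1) = phi_1 gamma(0) + c_1
Substituting the second into the first: gamma(0) (1 - phi_1^2) = c_0 + phi_1 c_1, so
  gamma(0) = (c_0 + phi_1 c_1) / (1 - phi_1^2) = (1.979642 + (0.3)(-0.522)) / (1 - (0.3)^2) = 1.823042 / 0.91 = 2.003343.
  gamma(1) = phi_1 gamma(0) + c_1 = (0.3)(2.003343) + (-0.522) = 0.079003.
For k = 2 (> q): gamma(2) = phi_1 gamma(1) = (0.3)(0.079003) = 0.023701.
Therefore gamma(2) = 0.0237 (to 4 decimal places).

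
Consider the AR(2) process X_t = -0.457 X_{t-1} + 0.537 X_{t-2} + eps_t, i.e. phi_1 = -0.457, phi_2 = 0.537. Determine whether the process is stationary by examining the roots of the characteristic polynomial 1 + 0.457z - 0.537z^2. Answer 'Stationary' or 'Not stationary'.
\text{Stationary}

The AR(p) characteristic polynomial is P(z) = 1 + 0.457z - 0.537z^2.
Stationarity requires all roots to lie outside the unit circle, i.e. |z| > 1 for every root.
Set 1 + (0.457) z + (-0.537) z^2 = 0, i.e. a z^2 + b z + c = 0 with a = -0.537, b = 0.457, c = 1.
Discriminant D = b^2 - 4ac = (0.457)^2 - 4*(-0.537)*1 = 0.208849 - (-2.148) = 2.356849.
D >= 0, so the roots are real: z = (-b +/- sqrt(D)) / (2a) = (-0.457 +/- 1.535203) / (-1.074).
  z_1 = (-0.457 + 1.535203) / (-1.074) = -1.0039,   |z_1| = 1.0039.
  z_2 = (-0.457 - 1.535203) / (-1.074) = 1.8549,   |z_2| = 1.8549.
Moduli of all roots: 1.0039, 1.8549.
All moduli strictly greater than 1? Yes.
Verdict: Stationary.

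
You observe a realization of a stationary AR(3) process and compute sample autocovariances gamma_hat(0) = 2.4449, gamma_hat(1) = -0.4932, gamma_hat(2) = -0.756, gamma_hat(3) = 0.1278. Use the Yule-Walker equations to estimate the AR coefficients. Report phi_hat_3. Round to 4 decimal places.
\hat\phi_{3} = -0.1280

The Yule-Walker equations for an AR(p) process read, in matrix form,
  Gamma_p phi = r_p,   with   (Gamma_p)_{ij} = gamma(|i - j|),
                       (r_p)_i = gamma(i),   i,j = 1..p.
Substitute the sample gammas (Toeplitz matrix and right-hand side of size 3):
  Gamma_p = [[2.4449, -0.4932, -0.756], [-0.4932, 2.4449, -0.4932], [-0.756, -0.4932, 2.4449]]
  r_p     = [-0.4932, -0.756, 0.1278]
Written out (R1..R3):
  (R1) 2.4449 phi_1 - 0.4932 phi_2 - 0.756 phi_3 = -0.4932
  (R2) -0.4932 phi_1 + 2.4449 phi_2 - 0.4932 phi_3 = -0.756
  (R3) -0.756 phi_1 - 0.4932 phi_2 + 2.4449 phi_3 = 0.1278
Gaussian elimination:
  R2 <- R2 - (-0.4932/2.4449) R1 = R2 - (-0.201726) R1:  2.345409 phi_2 - 0.645705 phi_3 = -0.855491
  R3 <- R3 - (-0.756/2.4449) R1 = R3 - (-0.309215) R1:  -0.645705 phi_2 + 2.211133 phi_3 = -0.024705
  R3 <- R3 - (-0.645705/2.345409) R2 = R3 - (-0.275306) R2:  2.033367 phi_3 = -0.260227
Back-substitution:
  phi_hat_3 = -0.260227 / 2.033367 = -0.127978
  phi_hat_2 = (-0.855491 - (-0.645705)(-0.127978)) / 2.345409 = -0.399985
  phi_hat_1 = (-0.4932 - (-0.4932)(-0.399985) - (-0.756)(-0.127978)) / 2.4449 = -0.321986
So phi_hat = [-0.3220, -0.4000, -0.1280].
Therefore phi_hat_3 = -0.1280.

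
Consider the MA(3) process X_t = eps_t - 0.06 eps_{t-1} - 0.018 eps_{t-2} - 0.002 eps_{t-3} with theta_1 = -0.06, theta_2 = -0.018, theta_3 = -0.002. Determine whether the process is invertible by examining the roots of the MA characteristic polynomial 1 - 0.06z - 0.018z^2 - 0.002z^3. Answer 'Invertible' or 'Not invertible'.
\text{Invertible}

The MA(q) characteristic polynomial is P(z) = 1 - 0.06z - 0.018z^2 - 0.002z^3.
Invertibility requires all roots to lie outside the unit circle, i.e. |z| > 1 for every root.
Degree 3: look for a simple real root z0 first, then factor out (1 - z/z0) and solve the remaining quadratic.
Testing z0 = 5: P(5) = 1 + (-0.06)(5) + (-0.018)(5)^2 + (-0.002)(5)^3
  = 1 + (-0.3) + (-0.45) + (-0.25) = 0.  So z_0 = 5 is a root, |z_0| = 5.
Divide out the factor (1 - 0.2 z) = (1 - z/z0) (since 1/z0 = 0.2):
  P(z) = (1 - 0.2 z)(1 + (0.14) z + (0.01) z^2)
  [check: z-coef 0.14 - (0.2) = -0.06; z^2-coef 0.01 - (0.2)(0.14) = -0.018; z^3-coef -(0.2)(0.01) = -0.002.]
Remaining roots from the quadratic factor 1 + (0.14) z + (0.01) z^2:
  Set 1 + (0.14) z + (0.01) z^2 = 0, i.e. a z^2 + b z + c = 0 with a = 0.01, b = 0.14, c = 1.
  Discriminant D = b^2 - 4ac = (0.14)^2 - 4*(0.01)*1 = 0.0196 - (0.04) = -0.0204.
  D < 0, so the roots are the complex-conjugate pair z = (-b +/- i sqrt(-D)) / (2a) = -7 +/- 7.1414i.
  For a conjugate pair |z|^2 = z * conj(z) = (product of roots) = c/a = 1/(0.01) = 100, so |z| = sqrt(100) = 10 for both roots.
Moduli of all roots: 5.0000, 10.0000, 10.0000.
All moduli strictly greater than 1? Yes.
Verdict: Invertible.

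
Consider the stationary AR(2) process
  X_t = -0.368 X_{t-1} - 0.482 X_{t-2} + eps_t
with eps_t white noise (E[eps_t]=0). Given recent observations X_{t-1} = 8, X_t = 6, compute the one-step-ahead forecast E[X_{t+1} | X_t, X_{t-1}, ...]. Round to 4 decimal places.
E[X_{t+1} \mid \mathcal F_t] = -6.0640

For an AR(p) model X_t = c + sum_i phi_i X_{t-i} + eps_t, the
one-step-ahead conditional mean is
  E[X_{t+1} | X_t, ...] = c + sum_i phi_i X_{t+1-i}.
Substitute known values:
  E[X_{t+1} | ...] = (-0.368) * (6) + (-0.482) * (8)
                   = -6.0640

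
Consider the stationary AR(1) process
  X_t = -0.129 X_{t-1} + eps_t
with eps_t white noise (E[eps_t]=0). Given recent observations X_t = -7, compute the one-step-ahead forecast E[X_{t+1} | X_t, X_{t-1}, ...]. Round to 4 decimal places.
E[X_{t+1} \mid \mathcal F_t] = 0.9030

For an AR(p) model X_t = c + sum_i phi_i X_{t-i} + eps_t, the
one-step-ahead conditional mean is
  E[X_{t+1} | X_t, ...] = c + sum_i phi_i X_{t+1-i}.
Substitute known values:
  E[X_{t+1} | ...] = (-0.129) * (-7)
                   = 0.9030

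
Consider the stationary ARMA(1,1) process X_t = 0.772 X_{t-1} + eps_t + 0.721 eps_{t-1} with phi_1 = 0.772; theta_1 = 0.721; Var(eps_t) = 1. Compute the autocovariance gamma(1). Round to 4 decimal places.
\gamma(1) = 5.7523

Multiply the model equation by X_{t-k} and take expectations. With theta_0 = psi_0 = 1 and psi_j the MA(infinity) weights, this gives
  gamma(k) - sum_i phi_i gamma(k-i) = c_k,
  c_k = sigma^2 * sum_{j=k..q} theta_j psi_{j-k}   (c_k = 0 for k > q),
using gamma(-m) = gamma(m).
psi-weights needed (psi_j = theta_j + sum_i phi_i psi_{j-i}):
  psi_1 = theta_1 + phi_1 = 0.721 + (0.772) = 1.493
Right-hand sides:
  c_0 = sigma^2 (1 + theta_1 psi_1) = 1 * (1 + (0.721)(1.493)) = 1 * 2.076453 = 2.076453
  c_1 = sigma^2 theta_1 = 1 * (0.721) = 0.721
  c_2 = 0
Equations for k = 0 and k = 1 (AR order 1):
  gamma(0) = phi_1 gamma(1) + c_0
  gamma(1) = phi_1 gamma(0) + c_1
Substituting the second into the first: gamma(0) (1 - phi_1^2) = c_0 + phi_1 c_1, so
  gamma(0) = (c_0 + phi_1 c_1) / (1 - phi_1^2) = (2.076453 + (0.772)(0.721)) / (1 - (0.772)^2) = 2.633065 / 0.404016 = 6.51723.
  gamma(1) = phi_1 gamma(0) + c_1 = (0.772)(6.51723) + (0.721) = 5.752301.
Therefore gamma(1) = 5.7523 (to 4 decimal places).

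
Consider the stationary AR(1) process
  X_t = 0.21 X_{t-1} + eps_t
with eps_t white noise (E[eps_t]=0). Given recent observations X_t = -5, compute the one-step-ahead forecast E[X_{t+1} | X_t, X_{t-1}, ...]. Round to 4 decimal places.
E[X_{t+1} \mid \mathcal F_t] = -1.0500

For an AR(p) model X_t = c + sum_i phi_i X_{t-i} + eps_t, the
one-step-ahead conditional mean is
  E[X_{t+1} | X_t, ...] = c + sum_i phi_i X_{t+1-i}.
Substitute known values:
  E[X_{t+1} | ...] = (0.21) * (-5)
                   = -1.0500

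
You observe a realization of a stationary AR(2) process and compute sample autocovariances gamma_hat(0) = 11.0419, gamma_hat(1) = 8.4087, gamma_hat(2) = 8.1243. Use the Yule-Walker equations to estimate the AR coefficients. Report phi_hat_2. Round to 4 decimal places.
\hat\phi_{2} = 0.3710

The Yule-Walker equations for an AR(p) process read, in matrix form,
  Gamma_p phi = r_p,   with   (Gamma_p)_{ij} = gamma(|i - j|),
                       (r_p)_i = gamma(i),   i,j = 1..p.
Substitute the sample gammas (Toeplitz matrix and right-hand side of size 2):
  Gamma_p = [[11.0419, 8.4087], [8.4087, 11.0419]]
  r_p     = [8.4087, 8.1243]
Written out:
  11.0419 phi_1 + 8.4087 phi_2 = 8.4087
  8.4087 phi_1 + 11.0419 phi_2 = 8.1243
Solve by Cramer's rule:
  det = gamma(0)^2 - gamma(1)^2 = (11.0419)^2 - (8.4087)^2 = 121.92355561 - 70.70623569 = 51.21731992
  phi_hat_1 = [gamma(1) gamma(0) - gamma(1) gamma(2)] / det = [(8.4087)(11.0419) - (8.4087)(8.1243)] / 51.21731992 = 24.53322312 / 51.21731992 = 0.479
  phi_hat_2 = [gamma(0) gamma(2) - gamma(1)^2] / det = [(11.0419)(8.1243) - (8.4087)^2] / 51.21731992 = 19.00147248 / 51.21731992 = 0.371
So phi_hat = [0.4790, 0.3710].
Therefore phi_hat_2 = 0.3710.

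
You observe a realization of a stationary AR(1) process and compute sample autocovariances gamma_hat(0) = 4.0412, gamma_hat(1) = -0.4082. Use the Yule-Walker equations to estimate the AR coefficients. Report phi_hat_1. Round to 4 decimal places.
\hat\phi_{1} = -0.1010

The Yule-Walker equations for an AR(p) process read, in matrix form,
  Gamma_p phi = r_p,   with   (Gamma_p)_{ij} = gamma(|i - j|),
                       (r_p)_i = gamma(i),   i,j = 1..p.
Substitute the sample gammas (Toeplitz matrix and right-hand side of size 1):
  Gamma_p = [[4.0412]]
  r_p     = [-0.4082]
With p = 1 this is the single equation gamma(0) phi_1 = gamma(1):
  phi_hat_1 = gamma(1) / gamma(0) = -0.4082 / 4.0412 = -0.1010.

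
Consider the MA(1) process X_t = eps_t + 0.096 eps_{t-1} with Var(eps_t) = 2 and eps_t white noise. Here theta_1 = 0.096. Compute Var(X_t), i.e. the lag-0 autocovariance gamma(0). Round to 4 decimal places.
\gamma(0) = 2.0184

For an MA(q) process X_t = eps_t + sum_i theta_i eps_{t-i} with
Var(eps_t) = sigma^2, the variance is
  gamma(0) = sigma^2 * (1 + sum_i theta_i^2).
  sum_i theta_i^2 = (0.096)^2 = 0.009216.
  gamma(0) = 2 * (1 + 0.009216) = 2 * 1.009216 = 2.018432, which rounds to 2.0184.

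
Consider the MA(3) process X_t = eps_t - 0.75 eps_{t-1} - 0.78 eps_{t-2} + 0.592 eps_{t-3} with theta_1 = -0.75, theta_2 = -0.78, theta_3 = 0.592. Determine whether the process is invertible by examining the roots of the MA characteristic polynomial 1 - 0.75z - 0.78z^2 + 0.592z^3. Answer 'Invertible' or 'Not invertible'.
\text{Invertible}

The MA(q) characteristic polynomial is P(z) = 1 - 0.75z - 0.78z^2 + 0.592z^3.
Invertibility requires all roots to lie outside the unit circle, i.e. |z| > 1 for every root.
Degree 3: look for a simple real root z0 first, then factor out (1 - z/z0) and solve the remaining quadratic.
Testing z0 = 1.25: P(1.25) = 1 + (-0.75)(1.25) + (-0.78)(1.25)^2 + (0.592)(1.25)^3
  = 1 + (-0.9375) + (-1.21875) + (1.15625) = 0.  So z_0 = 1.25 is a root, |z_0| = 1.25.
Divide out the factor (1 - 0.8 z) = (1 - z/z0) (since 1/z0 = 0.8):
  P(z) = (1 - 0.8 z)(1 + (0.05) z + (-0.74) z^2)
  [check: z-coef 0.05 - (0.8) = -0.75; z^2-coef -0.74 - (0.8)(0.05) = -0.78; z^3-coef -(0.8)(-0.74) = 0.592.]
Remaining roots from the quadratic factor 1 + (0.05) z + (-0.74) z^2:
  Set 1 + (0.05) z + (-0.74) z^2 = 0, i.e. a z^2 + b z + c = 0 with a = -0.74, b = 0.05, c = 1.
  Discriminant D = b^2 - 4ac = (0.05)^2 - 4*(-0.74)*1 = 0.0025 - (-2.96) = 2.9625.
  D >= 0, so the roots are real: z = (-b +/- sqrt(D)) / (2a) = (-0.05 +/- 1.721191) / (-1.48).
    z_1 = (-0.05 + 1.721191) / (-1.48) = -1.1292,   |z_1| = 1.1292.
    z_2 = (-0.05 - 1.721191) / (-1.48) = 1.1968,   |z_2| = 1.1968.
Moduli of all roots: 1.2500, 1.1292, 1.1968.
All moduli strictly greater than 1? Yes.
Verdict: Invertible.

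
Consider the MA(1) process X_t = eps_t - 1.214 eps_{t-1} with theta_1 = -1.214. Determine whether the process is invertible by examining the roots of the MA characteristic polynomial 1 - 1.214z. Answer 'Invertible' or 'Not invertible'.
\text{Not invertible}

The MA(q) characteristic polynomial is P(z) = 1 - 1.214z.
Invertibility requires all roots to lie outside the unit circle, i.e. |z| > 1 for every root.
This is linear in z: 1 + (-1.214) z = 0  =>  z = -1/(-1.214) = 0.823723,  |z| = 0.823723.
Moduli of all roots: 0.8237.
All moduli strictly greater than 1? No.
Verdict: Not invertible.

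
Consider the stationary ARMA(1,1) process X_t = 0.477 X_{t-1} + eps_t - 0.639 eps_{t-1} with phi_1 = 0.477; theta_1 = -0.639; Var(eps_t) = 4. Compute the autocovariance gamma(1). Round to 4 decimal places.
\gamma(1) = -0.5832

Multiply the model equation by X_{t-k} and take expectations. With theta_0 = psi_0 = 1 and psi_j the MA(infinity) weights, this gives
  gamma(k) - sum_i phi_i gamma(k-i) = c_k,
  c_k = sigma^2 * sum_{j=k..q} theta_j psi_{j-k}   (c_k = 0 for k > q),
using gamma(-m) = gamma(m).
psi-weights needed (psi_j = theta_j + sum_i phi_i psi_{j-i}):
  psi_1 = theta_1 + phi_1 = -0.639 + (0.477) = -0.162
Right-hand sides:
  c_0 = sigma^2 (1 + theta_1 psi_1) = 4 * (1 + (-0.639)(-0.162)) = 4 * 1.103518 = 4.414072
  c_1 = sigma^2 theta_1 = 4 * (-0.639) = -2.556
  c_2 = 0
Equations for k = 0 and k = 1 (AR order 1):
  gamma(0) = phi_1 gamma(1) + c_0
  gamma(1) = phi_1 gamma(0) + c_1
Substituting the second into the first: gamma(0) (1 - phi_1^2) = c_0 + phi_1 c_1, so
  gamma(0) = (c_0 + phi_1 c_1) / (1 - phi_1^2) = (4.414072 + (0.477)(-2.556)) / (1 - (0.477)^2) = 3.19486 / 0.772471 = 4.135896.
  gamma(1) = phi_1 gamma(0) + c_1 = (0.477)(4.135896) + (-2.556) = -0.583177.
Therefore gamma(1) = -0.5832 (to 4 decimal places).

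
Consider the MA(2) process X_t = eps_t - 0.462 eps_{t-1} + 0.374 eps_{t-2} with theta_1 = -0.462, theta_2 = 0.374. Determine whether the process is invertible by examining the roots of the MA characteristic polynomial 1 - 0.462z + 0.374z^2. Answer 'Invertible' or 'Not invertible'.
\text{Invertible}

The MA(q) characteristic polynomial is P(z) = 1 - 0.462z + 0.374z^2.
Invertibility requires all roots to lie outside the unit circle, i.e. |z| > 1 for every root.
Set 1 + (-0.462) z + (0.374) z^2 = 0, i.e. a z^2 + b z + c = 0 with a = 0.374, b = -0.462, c = 1.
Discriminant D = b^2 - 4ac = (-0.462)^2 - 4*(0.374)*1 = 0.213444 - (1.496) = -1.282556.
D < 0, so the roots are the complex-conjugate pair z = (-b +/- i sqrt(-D)) / (2a) = 0.6176 +/- 1.514i.
For a conjugate pair |z|^2 = z * conj(z) = (product of roots) = c/a = 1/(0.374) = 2.673797, so |z| = sqrt(2.673797) = 1.6352 for both roots.
Moduli of all roots: 1.6352, 1.6352.
All moduli strictly greater than 1? Yes.
Verdict: Invertible.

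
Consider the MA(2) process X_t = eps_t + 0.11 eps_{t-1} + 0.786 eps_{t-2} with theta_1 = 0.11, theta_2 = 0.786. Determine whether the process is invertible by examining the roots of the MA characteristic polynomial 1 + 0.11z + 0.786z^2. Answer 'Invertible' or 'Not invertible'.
\text{Invertible}

The MA(q) characteristic polynomial is P(z) = 1 + 0.11z + 0.786z^2.
Invertibility requires all roots to lie outside the unit circle, i.e. |z| > 1 for every root.
Set 1 + (0.11) z + (0.786) z^2 = 0, i.e. a z^2 + b z + c = 0 with a = 0.786, b = 0.11, c = 1.
Discriminant D = b^2 - 4ac = (0.11)^2 - 4*(0.786)*1 = 0.0121 - (3.144) = -3.1319.
D < 0, so the roots are the complex-conjugate pair z = (-b +/- i sqrt(-D)) / (2a) = -0.07 +/- 1.1258i.
For a conjugate pair |z|^2 = z * conj(z) = (product of roots) = c/a = 1/(0.786) = 1.272265, so |z| = sqrt(1.272265) = 1.1279 for both roots.
Moduli of all roots: 1.1279, 1.1279.
All moduli strictly greater than 1? Yes.
Verdict: Invertible.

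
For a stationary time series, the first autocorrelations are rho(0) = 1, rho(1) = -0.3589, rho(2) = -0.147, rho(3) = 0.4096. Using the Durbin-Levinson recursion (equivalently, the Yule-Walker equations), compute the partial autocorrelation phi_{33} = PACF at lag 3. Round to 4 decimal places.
\phi_{33} = 0.2890

The PACF at lag k is phi_{kk}, the last component of the solution
to the Yule-Walker system G_k phi = r_k where
  (G_k)_{ij} = rho(|i - j|), (r_k)_i = rho(i), i,j = 1..k.
Equivalently, Durbin-Levinson gives phi_{kk} iteratively:
  phi_{11} = rho(1)
  phi_{kk} = [rho(k) - sum_{j=1..k-1} phi_{k-1,j} rho(k-j)]
            / [1 - sum_{j=1..k-1} phi_{k-1,j} rho(j)],
  phi_{k,j} = phi_{k-1,j} - phi_{kk} phi_{k-1,k-j},  j = 1..k-1.
Step k = 1:
  phi_11 = rho(1) = -0.3589.
Step k = 2:
  phi_22 = [rho(2) - phi_11 rho(1)] / [1 - phi_11 rho(1)] = [-0.147 - (-0.3589)(-0.3589)] / [1 - (-0.3589)(-0.3589)]
         = -0.27580921 / 0.87119079 = -0.316589.
  Update: phi_21 = phi_11 - phi_22 phi_11 = -0.3589 - (-0.316589)(-0.3589) = -0.472524.
Step k = 3:
  phi_33 = [rho(3) - phi_21 rho(2) - phi_22 rho(1)] / [1 - phi_21 rho(1) - phi_22 rho(2)]
    numerator   = 0.4096 - (-0.472524)(-0.147) - (-0.316589)(-0.3589) = 0.22651531
    denominator = 1 - (-0.472524)(-0.3589) - (-0.316589)(-0.147) = 0.78387269
  phi_33 = 0.22651531 / 0.78387269 = 0.289.
Therefore phi_{33} = 0.2890.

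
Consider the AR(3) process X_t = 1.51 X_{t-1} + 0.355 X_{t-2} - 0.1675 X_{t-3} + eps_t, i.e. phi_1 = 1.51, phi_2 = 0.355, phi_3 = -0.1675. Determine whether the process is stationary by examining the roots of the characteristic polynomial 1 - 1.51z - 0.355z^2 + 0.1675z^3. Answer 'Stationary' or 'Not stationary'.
\text{Not stationary}

The AR(p) characteristic polynomial is P(z) = 1 - 1.51z - 0.355z^2 + 0.1675z^3.
Stationarity requires all roots to lie outside the unit circle, i.e. |z| > 1 for every root.
Degree 3: look for a simple real root z0 first, then factor out (1 - z/z0) and solve the remaining quadratic.
Testing z0 = 4: P(4) = 1 + (-1.51)(4) + (-0.355)(4)^2 + (0.1675)(4)^3
  = 1 + (-6.04) + (-5.68) + (10.72) = 0.  So z_0 = 4 is a root, |z_0| = 4.
Divide out the factor (1 - 0.25 z) = (1 - z/z0) (since 1/z0 = 0.25):
  P(z) = (1 - 0.25 z)(1 + (-1.26) z + (-0.67) z^2)
  [check: z-coef -1.26 - (0.25) = -1.51; z^2-coef -0.67 - (0.25)(-1.26) = -0.355; z^3-coef -(0.25)(-0.67) = 0.1675.]
Remaining roots from the quadratic factor 1 + (-1.26) z + (-0.67) z^2:
  Set 1 + (-1.26) z + (-0.67) z^2 = 0, i.e. a z^2 + b z + c = 0 with a = -0.67, b = -1.26, c = 1.
  Discriminant D = b^2 - 4ac = (-1.26)^2 - 4*(-0.67)*1 = 1.5876 - (-2.68) = 4.2676.
  D >= 0, so the roots are real: z = (-b +/- sqrt(D)) / (2a) = (1.26 +/- 2.065817) / (-1.34).
    z_1 = (1.26 + 2.065817) / (-1.34) = -2.482,   |z_1| = 2.482.
    z_2 = (1.26 - 2.065817) / (-1.34) = 0.6014,   |z_2| = 0.6014.
Moduli of all roots: 4.0000, 2.4820, 0.6014.
All moduli strictly greater than 1? No.
Verdict: Not stationary.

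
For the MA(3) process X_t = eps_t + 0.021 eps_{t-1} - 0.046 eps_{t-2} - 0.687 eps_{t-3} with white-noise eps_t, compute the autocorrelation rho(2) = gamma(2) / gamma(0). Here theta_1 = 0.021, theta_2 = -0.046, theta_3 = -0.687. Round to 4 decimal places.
\rho(2) = -0.0410

For an MA(q) process with theta_0 = 1, the autocovariance is
  gamma(k) = sigma^2 * sum_{i=0..q-k} theta_i * theta_{i+k},
and rho(k) = gamma(k) / gamma(0). Sigma^2 cancels.
  numerator   = (1)*(-0.046) + (0.021)*(-0.687) = -0.060427.
  denominator = (1)^2 + (0.021)^2 + (-0.046)^2 + (-0.687)^2 = 1.474526.
  rho(2) = -0.060427 / 1.474526 = -0.0410.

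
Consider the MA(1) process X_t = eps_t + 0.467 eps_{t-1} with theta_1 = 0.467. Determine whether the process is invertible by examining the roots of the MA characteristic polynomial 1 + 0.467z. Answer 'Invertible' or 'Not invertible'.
\text{Invertible}

The MA(q) characteristic polynomial is P(z) = 1 + 0.467z.
Invertibility requires all roots to lie outside the unit circle, i.e. |z| > 1 for every root.
This is linear in z: 1 + (0.467) z = 0  =>  z = -1/(0.467) = -2.141328,  |z| = 2.141328.
Moduli of all roots: 2.1413.
All moduli strictly greater than 1? Yes.
Verdict: Invertible.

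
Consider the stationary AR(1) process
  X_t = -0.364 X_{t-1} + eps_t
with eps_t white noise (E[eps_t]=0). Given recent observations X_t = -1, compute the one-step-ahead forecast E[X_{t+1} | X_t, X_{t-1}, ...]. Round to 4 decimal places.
E[X_{t+1} \mid \mathcal F_t] = 0.3640

For an AR(p) model X_t = c + sum_i phi_i X_{t-i} + eps_t, the
one-step-ahead conditional mean is
  E[X_{t+1} | X_t, ...] = c + sum_i phi_i X_{t+1-i}.
Substitute known values:
  E[X_{t+1} | ...] = (-0.364) * (-1)
                   = 0.3640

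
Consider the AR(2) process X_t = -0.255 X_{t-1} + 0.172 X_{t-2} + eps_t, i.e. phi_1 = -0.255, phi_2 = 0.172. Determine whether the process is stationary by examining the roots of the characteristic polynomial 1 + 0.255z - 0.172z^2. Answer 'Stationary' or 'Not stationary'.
\text{Stationary}

The AR(p) characteristic polynomial is P(z) = 1 + 0.255z - 0.172z^2.
Stationarity requires all roots to lie outside the unit circle, i.e. |z| > 1 for every root.
Set 1 + (0.255) z + (-0.172) z^2 = 0, i.e. a z^2 + b z + c = 0 with a = -0.172, b = 0.255, c = 1.
Discriminant D = b^2 - 4ac = (0.255)^2 - 4*(-0.172)*1 = 0.065025 - (-0.688) = 0.753025.
D >= 0, so the roots are real: z = (-b +/- sqrt(D)) / (2a) = (-0.255 +/- 0.86777) / (-0.344).
  z_1 = (-0.255 + 0.86777) / (-0.344) = -1.7813,   |z_1| = 1.7813.
  z_2 = (-0.255 - 0.86777) / (-0.344) = 3.2639,   |z_2| = 3.2639.
Moduli of all roots: 1.7813, 3.2639.
All moduli strictly greater than 1? Yes.
Verdict: Stationary.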